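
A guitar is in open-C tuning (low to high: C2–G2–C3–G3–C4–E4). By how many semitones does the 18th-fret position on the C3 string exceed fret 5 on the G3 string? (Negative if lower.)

C3 at fret 18 → F#4 (MIDI 66); G3 at fret 5 → C4 (MIDI 60).
66 − 60 = 6, so the two pitches are 6 semitones apart.

6 semitones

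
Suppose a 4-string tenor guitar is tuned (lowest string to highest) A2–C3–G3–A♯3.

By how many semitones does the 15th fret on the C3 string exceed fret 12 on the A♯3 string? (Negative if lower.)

-7 semitones

C3 at fret 15 → D♯4 (MIDI 63); A♯3 at fret 12 → A♯4 (MIDI 70).
63 − 70 = -7, so the two pitches are 7 semitones apart.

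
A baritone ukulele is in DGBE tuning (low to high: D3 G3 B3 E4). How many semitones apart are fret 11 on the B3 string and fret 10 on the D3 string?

B3 at fret 11 → A#4 (MIDI 70); D3 at fret 10 → C4 (MIDI 60).
70 − 60 = 10, so the two pitches are 10 semitones apart, with A#4 the higher.

10 semitones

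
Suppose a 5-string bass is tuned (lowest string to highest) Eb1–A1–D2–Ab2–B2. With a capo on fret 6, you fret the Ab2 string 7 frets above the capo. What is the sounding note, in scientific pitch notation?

The capo raises the open Ab2 by 6 semitones to D3; fretting 7 more gives Ab2 + 6 + 7 = Ab2 + 13 semitones = A3.

A3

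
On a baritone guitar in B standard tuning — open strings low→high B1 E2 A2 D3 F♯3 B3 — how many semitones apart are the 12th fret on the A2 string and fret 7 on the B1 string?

15 semitones

A2 at fret 12 → A3 (MIDI 57); B1 at fret 7 → F♯2 (MIDI 42).
57 − 42 = 15, so the two pitches are 15 semitones apart, with A3 the higher.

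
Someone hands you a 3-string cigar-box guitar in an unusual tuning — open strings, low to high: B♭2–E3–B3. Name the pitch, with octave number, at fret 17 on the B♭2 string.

E♭4

Each fret is one semitone, so B♭2 + 17 = E♭4.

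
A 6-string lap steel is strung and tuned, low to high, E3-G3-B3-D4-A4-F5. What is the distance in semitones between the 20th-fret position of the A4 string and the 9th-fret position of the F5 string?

3 semitones

A4 at fret 20 → F6 (MIDI 89); F5 at fret 9 → D6 (MIDI 86).
89 − 86 = 3, so the two pitches are 3 semitones apart, with F6 the higher.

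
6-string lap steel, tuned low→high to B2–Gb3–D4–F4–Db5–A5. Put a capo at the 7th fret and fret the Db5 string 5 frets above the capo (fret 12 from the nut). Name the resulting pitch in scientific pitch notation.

The capo raises the open Db5 by 7 semitones to Ab5; fretting 5 more gives Db5 + 7 + 5 = Db5 + 12 semitones = Db6.
(Also written C#.)

Db6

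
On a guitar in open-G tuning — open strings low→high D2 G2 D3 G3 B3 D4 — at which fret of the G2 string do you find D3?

7

D3 is 7 semitones above the open G2 (G–G#–A–A#–B–C–C#–D), so it sits at fret 7.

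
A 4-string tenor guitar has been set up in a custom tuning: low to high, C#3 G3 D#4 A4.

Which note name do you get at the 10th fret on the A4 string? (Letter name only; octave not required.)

G

The open A4 string plus 10 semitones: A–A#–B–C–…–F–F#–G.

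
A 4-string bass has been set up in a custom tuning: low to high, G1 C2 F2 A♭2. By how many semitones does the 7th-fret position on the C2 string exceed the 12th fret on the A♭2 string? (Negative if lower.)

C2 at fret 7 → G2 (MIDI 43); A♭2 at fret 12 → A♭3 (MIDI 56).
43 − 56 = -13, so the two pitches are 13 semitones apart.

-13 semitones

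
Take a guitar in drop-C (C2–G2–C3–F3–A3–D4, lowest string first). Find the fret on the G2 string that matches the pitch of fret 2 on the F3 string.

Fret 2 on F3 is MIDI 53 + 2 = 55 (G3). On the G2 string (open MIDI 43), that pitch is 55 − 43 = fret 12.

12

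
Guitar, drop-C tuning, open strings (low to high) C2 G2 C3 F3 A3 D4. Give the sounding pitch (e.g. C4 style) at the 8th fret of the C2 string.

G♯2

Each fret is one semitone, so C2 + 8 = G♯2.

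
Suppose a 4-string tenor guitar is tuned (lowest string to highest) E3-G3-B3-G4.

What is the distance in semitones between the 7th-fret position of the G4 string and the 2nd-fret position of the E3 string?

G4 at fret 7 → D5 (MIDI 74); E3 at fret 2 → F♯3 (MIDI 54).
74 − 54 = 20, so the two pitches are 20 semitones apart, with D5 the higher.

20 semitones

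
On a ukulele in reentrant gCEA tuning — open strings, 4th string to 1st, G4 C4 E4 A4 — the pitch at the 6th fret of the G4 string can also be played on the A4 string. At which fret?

Fret 6 on G4 is MIDI 67 + 6 = 73 (C♯5). On the A4 string (open MIDI 69), that pitch is 73 − 69 = fret 4.

4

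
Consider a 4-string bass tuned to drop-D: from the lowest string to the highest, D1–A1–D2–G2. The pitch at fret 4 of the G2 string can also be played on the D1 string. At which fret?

Fret 4 on G2 is MIDI 43 + 4 = 47 (B2). On the D1 string (open MIDI 26), that pitch is 47 − 26 = fret 21.

21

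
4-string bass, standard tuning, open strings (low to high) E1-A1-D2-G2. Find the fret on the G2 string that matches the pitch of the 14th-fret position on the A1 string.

A1 at fret 14 is A1 + 14 semitones = B2.
The open G2 string is 10 semitones above the open A1, so the same pitch on the G2 string lies at fret 14 − 10 = 4.

4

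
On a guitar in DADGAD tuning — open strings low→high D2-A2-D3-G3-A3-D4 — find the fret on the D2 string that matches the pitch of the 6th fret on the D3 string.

Fret 6 on D3 is MIDI 50 + 6 = 56 (G#3). On the D2 string (open MIDI 38), that pitch is 56 − 38 = fret 18.

18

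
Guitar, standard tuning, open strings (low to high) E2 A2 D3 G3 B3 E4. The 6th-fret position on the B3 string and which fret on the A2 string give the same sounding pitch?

B3 at fret 6 is B3 + 6 semitones = F4.
The open A2 string is 14 semitones below the open B3, so the same pitch on the A2 string lies at fret 6 + 14 = 20.

20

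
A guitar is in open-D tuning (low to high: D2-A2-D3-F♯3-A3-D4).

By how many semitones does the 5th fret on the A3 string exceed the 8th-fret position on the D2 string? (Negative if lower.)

A3 at fret 5 → D4 (MIDI 62); D2 at fret 8 → A♯2 (MIDI 46).
62 − 46 = 16, so the two pitches are 16 semitones apart.

16 semitones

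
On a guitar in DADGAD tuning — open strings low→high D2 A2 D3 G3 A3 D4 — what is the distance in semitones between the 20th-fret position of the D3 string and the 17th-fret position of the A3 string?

D3 at fret 20 → A♯4 (MIDI 70); A3 at fret 17 → D5 (MIDI 74).
70 − 74 = -4, so the two pitches are 4 semitones apart, with D5 the higher.

4 semitones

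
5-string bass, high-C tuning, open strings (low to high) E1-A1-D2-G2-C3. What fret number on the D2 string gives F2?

F2 is 3 semitones above the open D2 (D–D#–E–F), so it sits at fret 3.

3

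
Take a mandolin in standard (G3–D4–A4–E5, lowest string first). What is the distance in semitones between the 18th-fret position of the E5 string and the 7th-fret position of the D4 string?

25 semitones

E5 at fret 18 → A#6 (MIDI 94); D4 at fret 7 → A4 (MIDI 69).
94 − 69 = 25, so the two pitches are 25 semitones apart, with A#6 the higher.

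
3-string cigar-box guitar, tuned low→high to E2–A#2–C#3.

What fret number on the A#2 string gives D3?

4

D3 is 4 semitones above the open A#2 (A#–B–C–C#–D), so it sits at fret 4.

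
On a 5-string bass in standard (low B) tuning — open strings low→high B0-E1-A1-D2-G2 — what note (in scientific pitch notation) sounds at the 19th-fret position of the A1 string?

E3

Each fret is one semitone, so A1 + 19 = E3.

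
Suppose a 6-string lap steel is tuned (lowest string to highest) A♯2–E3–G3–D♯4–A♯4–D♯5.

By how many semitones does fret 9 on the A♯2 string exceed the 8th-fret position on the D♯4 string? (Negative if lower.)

A♯2 at fret 9 → G3 (MIDI 55); D♯4 at fret 8 → B4 (MIDI 71).
55 − 71 = -16, so the two pitches are 16 semitones apart.

-16 semitones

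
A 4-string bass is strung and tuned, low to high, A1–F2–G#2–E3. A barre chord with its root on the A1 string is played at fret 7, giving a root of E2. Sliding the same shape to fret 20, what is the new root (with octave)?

F3

Moving from fret 7 to fret 20 shifts the root by 13 semitones.
E2 up 13 semitones is F3.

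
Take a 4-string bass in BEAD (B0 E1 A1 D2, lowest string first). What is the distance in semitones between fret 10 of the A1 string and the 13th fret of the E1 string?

A1 at fret 10 → G2 (MIDI 43); E1 at fret 13 → F2 (MIDI 41).
43 − 41 = 2, so the two pitches are 2 semitones apart, with G2 the higher.

2 semitones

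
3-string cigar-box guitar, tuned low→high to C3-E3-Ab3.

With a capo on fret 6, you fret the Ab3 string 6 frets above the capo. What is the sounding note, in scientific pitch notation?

The capo raises the open Ab3 by 6 semitones to D4; fretting 6 more gives Ab3 + 6 + 6 = Ab3 + 12 semitones = Ab4.

Ab4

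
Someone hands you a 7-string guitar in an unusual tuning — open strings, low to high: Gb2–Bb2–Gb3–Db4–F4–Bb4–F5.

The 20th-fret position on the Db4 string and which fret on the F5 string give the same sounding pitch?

Db4 at fret 20 is Db4 + 20 semitones = A5.
The open F5 string is 16 semitones above the open Db4, so the same pitch on the F5 string lies at fret 20 − 16 = 4.

4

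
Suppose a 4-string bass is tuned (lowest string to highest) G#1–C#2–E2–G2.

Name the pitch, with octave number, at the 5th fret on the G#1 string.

Each fret is one semitone, so G#1 + 5 = C#2.

C#2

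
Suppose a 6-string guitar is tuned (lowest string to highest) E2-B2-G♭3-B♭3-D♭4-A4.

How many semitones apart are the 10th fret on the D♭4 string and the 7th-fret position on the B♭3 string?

6 semitones

D♭4 at fret 10 → B4 (MIDI 71); B♭3 at fret 7 → F4 (MIDI 65).
71 − 65 = 6, so the two pitches are 6 semitones apart, with B4 the higher.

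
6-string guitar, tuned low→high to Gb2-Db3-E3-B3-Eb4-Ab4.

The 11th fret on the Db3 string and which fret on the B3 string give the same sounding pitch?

1

Fret 11 on Db3 is MIDI 49 + 11 = 60 (C4). On the B3 string (open MIDI 59), that pitch is 60 − 59 = fret 1.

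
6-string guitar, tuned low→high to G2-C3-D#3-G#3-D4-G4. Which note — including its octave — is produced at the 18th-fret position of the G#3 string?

D5

G#3 is MIDI 56. Adding 18 gives 74, which is D5.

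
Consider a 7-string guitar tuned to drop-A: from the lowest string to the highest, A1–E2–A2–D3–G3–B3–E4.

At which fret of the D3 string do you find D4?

D4 is 12 semitones above the open D3 (D–D#–E–F–…–C–C#–D), so it sits at fret 12.

12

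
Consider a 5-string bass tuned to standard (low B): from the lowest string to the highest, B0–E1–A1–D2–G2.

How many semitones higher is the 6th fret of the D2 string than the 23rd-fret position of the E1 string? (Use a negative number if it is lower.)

-7 semitones

D2 at fret 6 → G#2 (MIDI 44); E1 at fret 23 → D#3 (MIDI 51).
44 − 51 = -7, so the two pitches are 7 semitones apart.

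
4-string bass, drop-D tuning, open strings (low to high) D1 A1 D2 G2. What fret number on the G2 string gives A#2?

A#2 is 3 semitones above the open G2 (G–G#–A–A#), so it sits at fret 3.

3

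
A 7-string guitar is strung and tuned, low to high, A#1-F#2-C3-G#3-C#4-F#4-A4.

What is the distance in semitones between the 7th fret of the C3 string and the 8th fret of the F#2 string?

C3 at fret 7 → G3 (MIDI 55); F#2 at fret 8 → D3 (MIDI 50).
55 − 50 = 5, so the two pitches are 5 semitones apart, with G3 the higher.

5 semitones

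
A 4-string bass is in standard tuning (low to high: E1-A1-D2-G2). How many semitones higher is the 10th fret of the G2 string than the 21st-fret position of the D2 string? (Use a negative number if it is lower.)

G2 at fret 10 → F3 (MIDI 53); D2 at fret 21 → B3 (MIDI 59).
53 − 59 = -6, so the two pitches are 6 semitones apart.

-6 semitones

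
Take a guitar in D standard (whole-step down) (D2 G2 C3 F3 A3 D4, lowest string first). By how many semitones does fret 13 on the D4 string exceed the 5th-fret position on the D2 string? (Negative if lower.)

32 semitones

D4 at fret 13 → D♯5 (MIDI 75); D2 at fret 5 → G2 (MIDI 43).
75 − 43 = 32, so the two pitches are 32 semitones apart.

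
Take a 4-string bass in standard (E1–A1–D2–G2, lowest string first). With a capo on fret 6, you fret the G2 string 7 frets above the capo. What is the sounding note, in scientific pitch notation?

G♯3

The capo raises the open G2 by 6 semitones to C♯3; fretting 7 more gives G2 + 6 + 7 = G2 + 13 semitones = G♯3.
(Also written A♭.)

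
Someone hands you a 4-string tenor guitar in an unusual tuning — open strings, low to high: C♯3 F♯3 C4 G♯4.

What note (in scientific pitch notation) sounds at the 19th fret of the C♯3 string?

The open C♯3 string plus 19 semitones: C#–D–D#–E–…–F#–G–G#.
The walk passes from B into C once, so the octave number goes from 3 to 4.

G♯4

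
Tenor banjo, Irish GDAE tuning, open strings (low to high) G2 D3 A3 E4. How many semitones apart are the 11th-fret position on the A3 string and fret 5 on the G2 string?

20 semitones

A3 at fret 11 → G♯4 (MIDI 68); G2 at fret 5 → C3 (MIDI 48).
68 − 48 = 20, so the two pitches are 20 semitones apart, with G♯4 the higher.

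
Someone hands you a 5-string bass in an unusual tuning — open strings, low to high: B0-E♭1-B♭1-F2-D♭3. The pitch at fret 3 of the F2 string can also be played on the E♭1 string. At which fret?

17

Fret 3 on F2 is MIDI 41 + 3 = 44 (A♭2). On the E♭1 string (open MIDI 27), that pitch is 44 − 27 = fret 17.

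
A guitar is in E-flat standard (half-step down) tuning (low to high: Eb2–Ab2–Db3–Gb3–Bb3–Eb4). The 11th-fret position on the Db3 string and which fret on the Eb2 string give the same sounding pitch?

21

Fret 11 on Db3 is MIDI 49 + 11 = 60 (C4). On the Eb2 string (open MIDI 39), that pitch is 60 − 39 = fret 21.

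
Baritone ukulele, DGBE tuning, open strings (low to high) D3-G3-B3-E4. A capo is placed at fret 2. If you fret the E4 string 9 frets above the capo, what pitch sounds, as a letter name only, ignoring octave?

The capo raises the open E4 by 2 semitones to F♯4; fretting 9 more gives E4 + 2 + 9 = E4 + 11 semitones, landing on D♯.
(Also written E♭.)

D♯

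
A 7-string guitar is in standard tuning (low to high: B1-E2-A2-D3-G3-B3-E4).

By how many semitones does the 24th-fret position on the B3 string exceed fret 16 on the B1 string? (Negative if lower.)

B3 at fret 24 → B5 (MIDI 83); B1 at fret 16 → D#3 (MIDI 51).
83 − 51 = 32, so the two pitches are 32 semitones apart.

32 semitones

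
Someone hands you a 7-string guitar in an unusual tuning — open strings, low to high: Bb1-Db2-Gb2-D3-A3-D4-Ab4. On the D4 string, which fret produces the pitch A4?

A4 is 7 semitones above the open D4 (D–Eb–E–F–Gb–G–Ab–A), so it sits at fret 7.

7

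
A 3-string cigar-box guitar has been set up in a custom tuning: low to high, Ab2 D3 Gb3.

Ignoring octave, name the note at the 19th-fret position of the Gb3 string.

Db

Each fret is one semitone, so Gb3 + 19 = Db.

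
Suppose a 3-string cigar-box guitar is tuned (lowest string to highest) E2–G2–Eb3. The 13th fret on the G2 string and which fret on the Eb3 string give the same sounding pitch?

5

G2 at fret 13 is G2 + 13 semitones = Ab3.
The open Eb3 string is 8 semitones above the open G2, so the same pitch on the Eb3 string lies at fret 13 − 8 = 5.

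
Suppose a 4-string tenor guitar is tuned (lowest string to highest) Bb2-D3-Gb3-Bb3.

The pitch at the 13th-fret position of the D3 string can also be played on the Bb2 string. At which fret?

Fret 13 on D3 is MIDI 50 + 13 = 63 (Eb4). On the Bb2 string (open MIDI 46), that pitch is 63 − 46 = fret 17.

17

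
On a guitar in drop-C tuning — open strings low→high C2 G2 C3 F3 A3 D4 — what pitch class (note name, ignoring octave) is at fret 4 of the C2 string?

Each fret is one semitone, so C2 + 4 = E.

E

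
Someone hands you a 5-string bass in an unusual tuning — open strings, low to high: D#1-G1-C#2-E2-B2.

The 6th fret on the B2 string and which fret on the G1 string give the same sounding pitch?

22

Fret 6 on B2 is MIDI 47 + 6 = 53 (F3). On the G1 string (open MIDI 31), that pitch is 53 − 31 = fret 22.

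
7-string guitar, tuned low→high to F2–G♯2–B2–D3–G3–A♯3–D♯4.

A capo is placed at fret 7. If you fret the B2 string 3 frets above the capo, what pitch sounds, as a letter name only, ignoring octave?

A

The capo raises the open B2 by 7 semitones to F♯3; fretting 3 more gives B2 + 7 + 3 = B2 + 10 semitones, landing on A.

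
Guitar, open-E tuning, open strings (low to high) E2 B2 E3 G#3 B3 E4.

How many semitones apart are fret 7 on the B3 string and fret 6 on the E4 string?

4 semitones

B3 at fret 7 → F#4 (MIDI 66); E4 at fret 6 → A#4 (MIDI 70).
66 − 70 = -4, so the two pitches are 4 semitones apart, with A#4 the higher.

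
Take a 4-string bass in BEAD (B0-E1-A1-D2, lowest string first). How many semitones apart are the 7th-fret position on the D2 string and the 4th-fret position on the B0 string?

18 semitones

D2 at fret 7 → A2 (MIDI 45); B0 at fret 4 → D#1 (MIDI 27).
45 − 27 = 18, so the two pitches are 18 semitones apart, with A2 the higher.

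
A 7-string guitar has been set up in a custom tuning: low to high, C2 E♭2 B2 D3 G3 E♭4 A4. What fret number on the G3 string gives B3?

B3 is 4 semitones above the open G3 (G–Ab–A–Bb–B), so it sits at fret 4.

4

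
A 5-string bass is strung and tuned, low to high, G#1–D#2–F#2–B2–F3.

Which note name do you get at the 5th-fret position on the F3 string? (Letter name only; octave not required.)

The open F3 string plus 5 semitones: F–F#–G–G#–A–A#.
(Equivalently spelled Bb.)

A#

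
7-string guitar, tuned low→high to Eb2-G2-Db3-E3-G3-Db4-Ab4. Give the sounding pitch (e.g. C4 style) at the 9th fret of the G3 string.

The open G3 string plus 9 semitones: G–Ab–A–Bb–B–C–Db–D–Eb–E.
The walk passes from B into C once, so the octave number goes from 3 to 4.

E4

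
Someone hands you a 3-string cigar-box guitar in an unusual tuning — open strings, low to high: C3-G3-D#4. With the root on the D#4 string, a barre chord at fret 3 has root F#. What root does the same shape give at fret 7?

A#

Moving from fret 3 to fret 7 shifts the root by 4 semitones.
F# up 4 semitones is A#.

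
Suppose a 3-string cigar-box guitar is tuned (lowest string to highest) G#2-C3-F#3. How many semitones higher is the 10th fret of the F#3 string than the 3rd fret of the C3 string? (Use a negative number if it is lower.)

13 semitones

F#3 at fret 10 → E4 (MIDI 64); C3 at fret 3 → D#3 (MIDI 51).
64 − 51 = 13, so the two pitches are 13 semitones apart.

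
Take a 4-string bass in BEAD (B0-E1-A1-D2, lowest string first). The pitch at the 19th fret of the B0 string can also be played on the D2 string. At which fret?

4

B0 at fret 19 is B0 + 19 semitones = F#2.
The open D2 string is 15 semitones above the open B0, so the same pitch on the D2 string lies at fret 19 − 15 = 4.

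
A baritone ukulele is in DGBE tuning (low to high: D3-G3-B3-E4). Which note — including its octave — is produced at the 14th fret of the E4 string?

F#5

The open E4 string plus 14 semitones: E–F–F#–G–…–E–F–F#.
The walk passes from B into C once, so the octave number goes from 4 to 5.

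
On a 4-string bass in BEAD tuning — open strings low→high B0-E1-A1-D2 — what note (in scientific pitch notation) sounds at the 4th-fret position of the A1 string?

Each fret is one semitone, so A1 + 4 = C#2.

C#2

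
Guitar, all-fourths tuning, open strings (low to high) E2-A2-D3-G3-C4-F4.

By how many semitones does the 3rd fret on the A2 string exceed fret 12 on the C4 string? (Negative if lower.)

-24 semitones

A2 at fret 3 → C3 (MIDI 48); C4 at fret 12 → C5 (MIDI 72).
48 − 72 = -24, so the two pitches are 24 semitones apart.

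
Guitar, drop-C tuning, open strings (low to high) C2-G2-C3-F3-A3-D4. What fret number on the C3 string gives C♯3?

1

C♯3 is 1 semitone above the open C3 (C–C#), so it sits at fret 1.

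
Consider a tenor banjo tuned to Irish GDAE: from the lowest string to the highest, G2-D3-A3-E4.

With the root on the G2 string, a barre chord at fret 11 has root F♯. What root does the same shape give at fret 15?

Moving from fret 11 to fret 15 shifts the root by 4 semitones.
F♯ up 4 semitones is A♯.

A♯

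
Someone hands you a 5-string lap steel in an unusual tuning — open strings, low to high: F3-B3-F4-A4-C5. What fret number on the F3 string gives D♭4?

8

D♭4 is 8 semitones above the open F3 (F–Gb–G–Ab–A–Bb–B–C–Db), so it sits at fret 8.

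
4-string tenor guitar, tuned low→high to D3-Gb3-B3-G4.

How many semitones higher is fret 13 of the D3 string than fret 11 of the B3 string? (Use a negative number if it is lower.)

-7 semitones

D3 at fret 13 → Eb4 (MIDI 63); B3 at fret 11 → Bb4 (MIDI 70).
63 − 70 = -7, so the two pitches are 7 semitones apart.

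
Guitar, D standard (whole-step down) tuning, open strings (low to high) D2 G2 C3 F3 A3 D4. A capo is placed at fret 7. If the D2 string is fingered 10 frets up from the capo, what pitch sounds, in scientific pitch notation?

G3

The capo raises the open D2 by 7 semitones to A2; fretting 10 more gives D2 + 7 + 10 = D2 + 17 semitones = G3.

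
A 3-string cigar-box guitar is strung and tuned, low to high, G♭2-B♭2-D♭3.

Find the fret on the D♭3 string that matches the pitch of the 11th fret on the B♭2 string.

8

B♭2 at fret 11 is B♭2 + 11 semitones = A3.
The open D♭3 string is 3 semitones above the open B♭2, so the same pitch on the D♭3 string lies at fret 11 − 3 = 8.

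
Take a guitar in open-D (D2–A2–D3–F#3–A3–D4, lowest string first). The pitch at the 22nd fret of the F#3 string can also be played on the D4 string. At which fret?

14

Fret 22 on F#3 is MIDI 54 + 22 = 76 (E5). On the D4 string (open MIDI 62), that pitch is 76 − 62 = fret 14.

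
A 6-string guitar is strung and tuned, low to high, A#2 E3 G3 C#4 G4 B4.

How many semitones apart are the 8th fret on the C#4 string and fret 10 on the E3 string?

7 semitones

C#4 at fret 8 → A4 (MIDI 69); E3 at fret 10 → D4 (MIDI 62).
69 − 62 = 7, so the two pitches are 7 semitones apart, with A4 the higher.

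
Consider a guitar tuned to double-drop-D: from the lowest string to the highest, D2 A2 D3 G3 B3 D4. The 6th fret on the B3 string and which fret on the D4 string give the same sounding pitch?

B3 at fret 6 is B3 + 6 semitones = F4.
The open D4 string is 3 semitones above the open B3, so the same pitch on the D4 string lies at fret 6 − 3 = 3.

3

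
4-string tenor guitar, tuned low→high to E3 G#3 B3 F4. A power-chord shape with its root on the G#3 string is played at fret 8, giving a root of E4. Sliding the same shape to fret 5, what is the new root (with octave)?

Moving from fret 8 to fret 5 shifts the root by -3 semitones.
E4 down 3 semitones is C#4.

C#4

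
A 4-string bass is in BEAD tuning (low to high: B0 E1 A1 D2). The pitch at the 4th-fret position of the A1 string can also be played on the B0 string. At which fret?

Fret 4 on A1 is MIDI 33 + 4 = 37 (C♯2). On the B0 string (open MIDI 23), that pitch is 37 − 23 = fret 14.

14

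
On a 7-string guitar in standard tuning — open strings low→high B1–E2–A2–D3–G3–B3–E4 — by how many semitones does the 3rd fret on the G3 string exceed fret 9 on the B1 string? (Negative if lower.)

14 semitones

G3 at fret 3 → A#3 (MIDI 58); B1 at fret 9 → G#2 (MIDI 44).
58 − 44 = 14, so the two pitches are 14 semitones apart.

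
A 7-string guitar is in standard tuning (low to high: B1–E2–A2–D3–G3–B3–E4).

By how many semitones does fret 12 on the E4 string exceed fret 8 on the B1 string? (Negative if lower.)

E4 at fret 12 → E5 (MIDI 76); B1 at fret 8 → G2 (MIDI 43).
76 − 43 = 33, so the two pitches are 33 semitones apart.

33 semitones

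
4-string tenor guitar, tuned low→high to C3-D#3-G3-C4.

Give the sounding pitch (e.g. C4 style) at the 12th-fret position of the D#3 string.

Each fret is one semitone, so D#3 + 12 = D#4.

D#4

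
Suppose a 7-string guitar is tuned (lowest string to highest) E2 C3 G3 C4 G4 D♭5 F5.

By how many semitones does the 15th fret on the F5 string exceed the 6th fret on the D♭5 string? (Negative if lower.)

F5 at fret 15 → A♭6 (MIDI 92); D♭5 at fret 6 → G5 (MIDI 79).
92 − 79 = 13, so the two pitches are 13 semitones apart.

13 semitones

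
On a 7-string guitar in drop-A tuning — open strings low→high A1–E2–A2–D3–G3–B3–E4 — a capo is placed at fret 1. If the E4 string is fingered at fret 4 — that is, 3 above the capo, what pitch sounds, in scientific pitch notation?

The capo raises the open E4 by 1 semitone to F4; fretting 3 more gives E4 + 1 + 3 = E4 + 4 semitones = G♯4.

G♯4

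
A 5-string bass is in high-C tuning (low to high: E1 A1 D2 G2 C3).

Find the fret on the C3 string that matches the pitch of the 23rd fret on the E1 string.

3

E1 at fret 23 is E1 + 23 semitones = D#3.
The open C3 string is 20 semitones above the open E1, so the same pitch on the C3 string lies at fret 23 − 20 = 3.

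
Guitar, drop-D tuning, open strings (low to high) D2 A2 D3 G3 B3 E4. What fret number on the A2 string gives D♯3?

6

D♯3 is 6 semitones above the open A2 (A–A#–B–C–C#–D–D#), so it sits at fret 6.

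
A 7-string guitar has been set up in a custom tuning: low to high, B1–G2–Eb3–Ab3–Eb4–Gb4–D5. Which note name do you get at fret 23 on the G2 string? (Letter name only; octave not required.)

G2 is MIDI 43. Adding 23 gives 66; 66 mod 12 = 6, i.e. Gb.
(Equivalently spelled F#.)

Gb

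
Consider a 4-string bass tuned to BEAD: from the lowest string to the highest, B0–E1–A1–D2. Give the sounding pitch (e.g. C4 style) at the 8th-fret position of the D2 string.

A♯2

The open D2 string plus 8 semitones: D–D#–E–F–F#–G–G#–A–A#.
No B→C boundary is crossed, so the octave stays at 2.
(Equivalently spelled B♭2.)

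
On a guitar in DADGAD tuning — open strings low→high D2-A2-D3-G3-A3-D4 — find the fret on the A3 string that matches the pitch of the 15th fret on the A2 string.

A2 at fret 15 is A2 + 15 semitones = C4.
The open A3 string is 12 semitones above the open A2, so the same pitch on the A3 string lies at fret 15 − 12 = 3.

3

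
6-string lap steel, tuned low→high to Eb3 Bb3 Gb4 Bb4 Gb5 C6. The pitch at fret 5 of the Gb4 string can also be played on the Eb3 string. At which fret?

20

Gb4 at fret 5 is Gb4 + 5 semitones = B4.
The open Eb3 string is 15 semitones below the open Gb4, so the same pitch on the Eb3 string lies at fret 5 + 15 = 20.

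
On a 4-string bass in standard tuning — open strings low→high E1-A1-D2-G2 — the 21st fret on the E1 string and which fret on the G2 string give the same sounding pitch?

6

Fret 21 on E1 is MIDI 28 + 21 = 49 (C#3). On the G2 string (open MIDI 43), that pitch is 49 − 43 = fret 6.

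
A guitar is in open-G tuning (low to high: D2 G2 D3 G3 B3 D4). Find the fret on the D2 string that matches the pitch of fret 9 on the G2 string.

14

G2 at fret 9 is G2 + 9 semitones = E3.
The open D2 string is 5 semitones below the open G2, so the same pitch on the D2 string lies at fret 9 + 5 = 14.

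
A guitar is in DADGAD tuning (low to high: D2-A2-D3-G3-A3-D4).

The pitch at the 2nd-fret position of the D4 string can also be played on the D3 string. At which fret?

14

D4 at fret 2 is D4 + 2 semitones = E4.
The open D3 string is 12 semitones below the open D4, so the same pitch on the D3 string lies at fret 2 + 12 = 14.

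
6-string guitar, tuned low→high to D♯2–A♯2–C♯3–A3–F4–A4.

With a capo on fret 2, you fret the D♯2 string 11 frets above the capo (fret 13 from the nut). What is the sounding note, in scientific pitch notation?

E3

The capo raises the open D♯2 by 2 semitones to F2; fretting 11 more gives D♯2 + 2 + 11 = D♯2 + 13 semitones = E3.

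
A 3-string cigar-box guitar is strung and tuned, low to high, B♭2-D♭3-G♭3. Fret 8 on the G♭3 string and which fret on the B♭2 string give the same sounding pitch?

G♭3 at fret 8 is G♭3 + 8 semitones = D4.
The open B♭2 string is 8 semitones below the open G♭3, so the same pitch on the B♭2 string lies at fret 8 + 8 = 16.

16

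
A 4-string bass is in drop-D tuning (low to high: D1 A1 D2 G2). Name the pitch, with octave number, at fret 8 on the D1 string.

Each fret is one semitone, so D1 + 8 = A#1.

A#1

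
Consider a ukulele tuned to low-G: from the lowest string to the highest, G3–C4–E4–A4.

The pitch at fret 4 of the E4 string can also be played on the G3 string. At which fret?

E4 at fret 4 is E4 + 4 semitones = G#4.
The open G3 string is 9 semitones below the open E4, so the same pitch on the G3 string lies at fret 4 + 9 = 13.

13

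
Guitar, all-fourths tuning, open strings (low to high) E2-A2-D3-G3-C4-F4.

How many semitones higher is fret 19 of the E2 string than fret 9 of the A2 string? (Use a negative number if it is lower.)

5 semitones

E2 at fret 19 → B3 (MIDI 59); A2 at fret 9 → F♯3 (MIDI 54).
59 − 54 = 5, so the two pitches are 5 semitones apart.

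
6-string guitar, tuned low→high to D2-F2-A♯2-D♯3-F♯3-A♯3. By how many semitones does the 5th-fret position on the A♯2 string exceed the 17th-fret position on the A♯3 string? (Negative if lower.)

-24 semitones

A♯2 at fret 5 → D♯3 (MIDI 51); A♯3 at fret 17 → D♯5 (MIDI 75).
51 − 75 = -24, so the two pitches are 24 semitones apart.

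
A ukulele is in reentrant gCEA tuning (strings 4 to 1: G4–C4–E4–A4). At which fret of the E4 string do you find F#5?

F#5 is 14 semitones above the open E4 (E–F–F#–G–…–E–F–F#), so it sits at fret 14.

14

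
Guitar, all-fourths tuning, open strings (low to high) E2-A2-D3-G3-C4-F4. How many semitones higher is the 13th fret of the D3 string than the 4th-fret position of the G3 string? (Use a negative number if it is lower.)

4 semitones

D3 at fret 13 → D#4 (MIDI 63); G3 at fret 4 → B3 (MIDI 59).
63 − 59 = 4, so the two pitches are 4 semitones apart.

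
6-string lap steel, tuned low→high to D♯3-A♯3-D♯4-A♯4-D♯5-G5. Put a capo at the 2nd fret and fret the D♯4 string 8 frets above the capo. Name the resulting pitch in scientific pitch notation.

C♯5

The capo raises the open D♯4 by 2 semitones to F4; fretting 8 more gives D♯4 + 2 + 8 = D♯4 + 10 semitones = C♯5.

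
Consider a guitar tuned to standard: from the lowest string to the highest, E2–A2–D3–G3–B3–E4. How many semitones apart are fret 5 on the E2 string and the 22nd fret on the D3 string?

27 semitones

E2 at fret 5 → A2 (MIDI 45); D3 at fret 22 → C5 (MIDI 72).
45 − 72 = -27, so the two pitches are 27 semitones apart, with C5 the higher.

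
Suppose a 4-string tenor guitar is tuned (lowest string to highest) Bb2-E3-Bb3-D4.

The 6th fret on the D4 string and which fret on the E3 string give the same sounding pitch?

16

Fret 6 on D4 is MIDI 62 + 6 = 68 (Ab4). On the E3 string (open MIDI 52), that pitch is 68 − 52 = fret 16.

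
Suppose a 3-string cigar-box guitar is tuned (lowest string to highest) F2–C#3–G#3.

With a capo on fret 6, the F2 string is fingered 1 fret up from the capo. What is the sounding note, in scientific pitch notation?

C3

The capo raises the open F2 by 6 semitones to B2; fretting 1 more gives F2 + 6 + 1 = F2 + 7 semitones = C3.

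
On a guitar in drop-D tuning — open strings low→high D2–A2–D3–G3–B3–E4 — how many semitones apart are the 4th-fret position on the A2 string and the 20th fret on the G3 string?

26 semitones

A2 at fret 4 → C#3 (MIDI 49); G3 at fret 20 → D#5 (MIDI 75).
49 − 75 = -26, so the two pitches are 26 semitones apart, with D#5 the higher.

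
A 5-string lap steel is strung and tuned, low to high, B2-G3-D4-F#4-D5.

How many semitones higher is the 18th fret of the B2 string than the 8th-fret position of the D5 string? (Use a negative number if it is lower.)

-17 semitones

B2 at fret 18 → F4 (MIDI 65); D5 at fret 8 → A#5 (MIDI 82).
65 − 82 = -17, so the two pitches are 17 semitones apart.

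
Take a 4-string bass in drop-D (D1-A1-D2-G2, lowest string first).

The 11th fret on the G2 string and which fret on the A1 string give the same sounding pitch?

21

G2 at fret 11 is G2 + 11 semitones = F#3.
The open A1 string is 10 semitones below the open G2, so the same pitch on the A1 string lies at fret 11 + 10 = 21.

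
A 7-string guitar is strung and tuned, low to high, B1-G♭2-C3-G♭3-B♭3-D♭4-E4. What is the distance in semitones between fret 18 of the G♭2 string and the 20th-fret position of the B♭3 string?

18 semitones

G♭2 at fret 18 → C4 (MIDI 60); B♭3 at fret 20 → G♭5 (MIDI 78).
60 − 78 = -18, so the two pitches are 18 semitones apart, with G♭5 the higher.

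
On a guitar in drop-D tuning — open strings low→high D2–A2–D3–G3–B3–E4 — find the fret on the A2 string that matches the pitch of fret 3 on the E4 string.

Fret 3 on E4 is MIDI 64 + 3 = 67 (G4). On the A2 string (open MIDI 45), that pitch is 67 − 45 = fret 22.

22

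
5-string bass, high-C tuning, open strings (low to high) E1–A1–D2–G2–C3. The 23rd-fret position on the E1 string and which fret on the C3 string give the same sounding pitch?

E1 at fret 23 is E1 + 23 semitones = D#3.
The open C3 string is 20 semitones above the open E1, so the same pitch on the C3 string lies at fret 23 − 20 = 3.

3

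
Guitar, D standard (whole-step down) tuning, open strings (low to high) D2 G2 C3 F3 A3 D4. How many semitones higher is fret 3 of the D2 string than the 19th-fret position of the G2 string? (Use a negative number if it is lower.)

D2 at fret 3 → F2 (MIDI 41); G2 at fret 19 → D4 (MIDI 62).
41 − 62 = -21, so the two pitches are 21 semitones apart.

-21 semitones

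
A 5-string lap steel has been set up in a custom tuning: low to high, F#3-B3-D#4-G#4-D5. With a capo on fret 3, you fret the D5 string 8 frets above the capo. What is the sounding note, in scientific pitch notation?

The capo raises the open D5 by 3 semitones to F5; fretting 8 more gives D5 + 3 + 8 = D5 + 11 semitones = C#6.
(Also written Db.)

C#6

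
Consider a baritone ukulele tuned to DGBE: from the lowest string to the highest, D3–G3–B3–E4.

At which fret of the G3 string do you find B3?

4

B3 is 4 semitones above the open G3 (G–G#–A–A#–B), so it sits at fret 4.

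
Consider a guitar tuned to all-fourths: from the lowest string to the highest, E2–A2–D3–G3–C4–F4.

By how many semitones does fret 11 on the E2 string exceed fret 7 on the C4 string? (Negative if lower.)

E2 at fret 11 → D♯3 (MIDI 51); C4 at fret 7 → G4 (MIDI 67).
51 − 67 = -16, so the two pitches are 16 semitones apart.

-16 semitones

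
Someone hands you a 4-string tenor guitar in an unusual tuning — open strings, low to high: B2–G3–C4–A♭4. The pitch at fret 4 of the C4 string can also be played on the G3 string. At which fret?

9

C4 at fret 4 is C4 + 4 semitones = E4.
The open G3 string is 5 semitones below the open C4, so the same pitch on the G3 string lies at fret 4 + 5 = 9.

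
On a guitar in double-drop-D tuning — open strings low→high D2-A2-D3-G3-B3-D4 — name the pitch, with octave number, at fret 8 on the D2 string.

A♯2

Each fret is one semitone, so D2 + 8 = A♯2.
(Equivalently spelled B♭2.)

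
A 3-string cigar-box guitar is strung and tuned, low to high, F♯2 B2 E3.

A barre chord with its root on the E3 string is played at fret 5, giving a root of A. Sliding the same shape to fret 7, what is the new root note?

B

Moving from fret 5 to fret 7 shifts the root by 2 semitones.
A up 2 semitones is B.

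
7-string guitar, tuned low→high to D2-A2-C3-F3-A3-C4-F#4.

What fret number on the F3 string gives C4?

C4 is 7 semitones above the open F3 (F–F#–G–G#–A–A#–B–C), so it sits at fret 7.

7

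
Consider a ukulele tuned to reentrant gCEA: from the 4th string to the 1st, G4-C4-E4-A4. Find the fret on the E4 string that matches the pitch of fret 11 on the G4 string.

14

G4 at fret 11 is G4 + 11 semitones = F#5.
The open E4 string is 3 semitones below the open G4, so the same pitch on the E4 string lies at fret 11 + 3 = 14.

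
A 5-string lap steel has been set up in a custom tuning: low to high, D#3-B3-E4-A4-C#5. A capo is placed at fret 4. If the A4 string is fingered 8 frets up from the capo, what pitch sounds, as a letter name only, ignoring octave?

The capo raises the open A4 by 4 semitones to C#5; fretting 8 more gives A4 + 4 + 8 = A4 + 12 semitones, landing on A.

A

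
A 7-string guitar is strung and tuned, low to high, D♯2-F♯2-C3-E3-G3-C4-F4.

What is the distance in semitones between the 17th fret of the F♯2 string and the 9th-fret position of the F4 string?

15 semitones

F♯2 at fret 17 → B3 (MIDI 59); F4 at fret 9 → D5 (MIDI 74).
59 − 74 = -15, so the two pitches are 15 semitones apart, with D5 the higher.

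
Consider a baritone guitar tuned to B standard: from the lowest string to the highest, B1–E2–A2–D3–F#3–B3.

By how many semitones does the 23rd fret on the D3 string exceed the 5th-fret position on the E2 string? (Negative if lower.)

D3 at fret 23 → C#5 (MIDI 73); E2 at fret 5 → A2 (MIDI 45).
73 − 45 = 28, so the two pitches are 28 semitones apart.

28 semitones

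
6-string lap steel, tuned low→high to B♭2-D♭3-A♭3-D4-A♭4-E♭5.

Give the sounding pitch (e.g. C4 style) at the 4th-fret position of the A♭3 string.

The open A♭3 string plus 4 semitones: Ab–A–Bb–B–C.
The walk passes from B into C once, so the octave number goes from 3 to 4.

C4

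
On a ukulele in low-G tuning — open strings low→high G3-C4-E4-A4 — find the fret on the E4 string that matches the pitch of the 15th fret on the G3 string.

G3 at fret 15 is G3 + 15 semitones = A#4.
The open E4 string is 9 semitones above the open G3, so the same pitch on the E4 string lies at fret 15 − 9 = 6.

6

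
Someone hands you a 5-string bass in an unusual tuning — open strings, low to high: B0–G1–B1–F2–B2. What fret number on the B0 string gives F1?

F1 is 6 semitones above the open B0 (B–C–C#–D–D#–E–F), so it sits at fret 6.

6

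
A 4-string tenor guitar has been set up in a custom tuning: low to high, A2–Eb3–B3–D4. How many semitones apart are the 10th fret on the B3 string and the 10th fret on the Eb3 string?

8 semitones

B3 at fret 10 → A4 (MIDI 69); Eb3 at fret 10 → Db4 (MIDI 61).
69 − 61 = 8, so the two pitches are 8 semitones apart, with A4 the higher.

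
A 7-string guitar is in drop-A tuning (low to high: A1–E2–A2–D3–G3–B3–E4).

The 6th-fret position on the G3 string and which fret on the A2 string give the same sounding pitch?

G3 at fret 6 is G3 + 6 semitones = C#4.
The open A2 string is 10 semitones below the open G3, so the same pitch on the A2 string lies at fret 6 + 10 = 16.

16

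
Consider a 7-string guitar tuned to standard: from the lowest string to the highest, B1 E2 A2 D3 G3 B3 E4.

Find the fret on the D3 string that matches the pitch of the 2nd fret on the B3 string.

11

Fret 2 on B3 is MIDI 59 + 2 = 61 (C#4). On the D3 string (open MIDI 50), that pitch is 61 − 50 = fret 11.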